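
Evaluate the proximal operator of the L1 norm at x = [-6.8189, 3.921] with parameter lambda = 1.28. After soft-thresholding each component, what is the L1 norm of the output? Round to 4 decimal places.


Soft-thresholding with lambda = 1.28:
prox(-6.8189) = sign(-6.8189)*max(|-6.8189| - 1.28, 0) = -5.5389
prox(3.921) = sign(3.921)*max(|3.921| - 1.28, 0) = 2.641
prox(x) = [-5.5389, 2.641]
||prox(x)||_1 = 5.5389 + 2.641 = 8.1799


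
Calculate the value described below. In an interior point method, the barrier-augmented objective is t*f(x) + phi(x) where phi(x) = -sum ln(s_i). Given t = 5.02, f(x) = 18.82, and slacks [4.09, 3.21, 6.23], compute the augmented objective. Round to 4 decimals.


Step 1: Compute log-barrier.
ln values: [1.4085, 1.1663, 1.8294]
phi = -(1.4085 + 1.1663 + 1.8294) = -4.4042
Step 2: Compute augmented objective.
t*f(x) = 5.02*18.82 = 94.4764
Total = 94.4764 - 4.4042 = 90.0722


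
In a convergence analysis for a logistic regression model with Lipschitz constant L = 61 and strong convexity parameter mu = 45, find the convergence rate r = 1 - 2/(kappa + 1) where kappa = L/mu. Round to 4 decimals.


Step 1: Compute the condition number.
kappa = L/mu = 61/45 = 1.3556
Step 2: Compute the convergence rate.
r = 1 - 2/(kappa + 1) = 1 - 2*mu/(L + mu) = (L - mu)/(L + mu) = 16/106 = 0.1509


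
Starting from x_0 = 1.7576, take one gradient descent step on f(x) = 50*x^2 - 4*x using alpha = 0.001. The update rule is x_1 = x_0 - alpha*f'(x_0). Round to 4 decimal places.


We compute the gradient at x_0 and apply the update.
f'(x) = 100*x - 4
f'(1.7576) = 100*1.7576 - 4 = 171.76
x_1 = 1.7576 - 0.001*171.76 = 1.5858


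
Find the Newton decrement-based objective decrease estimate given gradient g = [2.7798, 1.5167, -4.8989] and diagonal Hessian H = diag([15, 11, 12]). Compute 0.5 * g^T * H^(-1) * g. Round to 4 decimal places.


Step 1: H is diagonal, so H^(-1) * g = [0.1853, 0.1379, -0.4082].
Step 2: g^T H^(-1) g = sum_i g_i^2 / H_ii
  = (2.7798)^2/15 + (1.5167)^2/11 + (-4.8989)^2/12
  = 0.5152 + 0.2091 + 1.9999 = 2.7242
Step 3: Objective decrease = 0.5 * g^T H^(-1) g = 1.3621


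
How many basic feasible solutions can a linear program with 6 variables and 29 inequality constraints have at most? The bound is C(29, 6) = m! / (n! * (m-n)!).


Each vertex corresponds to some choice of n active constraints out of m, so the number of vertices is at most C(m, n) = m! / (n!(m-n)!).
m = 29, n = 6
Numerator: 29 * 28 * 27 * 26 * 25 * 24
Denominator: 6! = 720
C(29, 6) = 475020


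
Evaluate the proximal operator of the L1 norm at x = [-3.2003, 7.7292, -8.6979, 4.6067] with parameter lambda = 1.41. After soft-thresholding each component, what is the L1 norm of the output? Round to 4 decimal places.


Soft-thresholding with lambda = 1.41:
prox(-3.2003) = sign(-3.2003)*max(|-3.2003| - 1.41, 0) = -1.7903
prox(7.7292) = sign(7.7292)*max(|7.7292| - 1.41, 0) = 6.3192
prox(-8.6979) = sign(-8.6979)*max(|-8.6979| - 1.41, 0) = -7.2879
prox(4.6067) = sign(4.6067)*max(|4.6067| - 1.41, 0) = 3.1967
prox(x) = [-1.7903, 6.3192, -7.2879, 3.1967]
||prox(x)||_1 = 1.7903 + 6.3192 + 7.2879 + 3.1967 = 18.5941


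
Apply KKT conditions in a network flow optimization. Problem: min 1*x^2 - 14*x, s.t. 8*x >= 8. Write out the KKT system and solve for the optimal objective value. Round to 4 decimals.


Step 1: Try lambda = 0 (constraint inactive).
Stationarity: 2*1*x - 14 = 0
x* = 14/(2*1) = 7.0
Check constraint: 8*7.0 = 56.0 >= 8 -- satisfied.
Step 2: Compute optimal value.
f(x*) = 1*7.0^2 - 14*7.0 = -49.0


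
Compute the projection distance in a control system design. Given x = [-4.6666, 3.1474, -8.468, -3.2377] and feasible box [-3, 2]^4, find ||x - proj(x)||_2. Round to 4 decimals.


Project each component onto [-3, 2].
clip(-4.6666) = -3.0, clip(3.1474) = 2.0, clip(-8.468) = -3.0, clip(-3.2377) = -3.0
Projection = [-3.0, 2.0, -3.0, -3.0]
Squared diffs: [2.7776, 1.3165, 29.899, 0.0565]
Distance = sqrt(34.0496) = 5.8352


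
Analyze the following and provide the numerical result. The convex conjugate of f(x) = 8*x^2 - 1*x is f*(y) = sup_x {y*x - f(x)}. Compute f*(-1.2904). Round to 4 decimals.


f*(y) = sup_x {y*x - a*x^2 - b*x} = sup_x {(y-b)*x - a*x^2}
FOC: (y - b) - 2a*x = 0 => x* = (y - b)/(2a)
x* = (-1.2904 + 1)/(2*8) = -0.0182
f*(-1.2904) = (y-b)^2/(4a) = (-1.2904 + 1)^2/(4*8)
= 0.0843/32 = 0.0026


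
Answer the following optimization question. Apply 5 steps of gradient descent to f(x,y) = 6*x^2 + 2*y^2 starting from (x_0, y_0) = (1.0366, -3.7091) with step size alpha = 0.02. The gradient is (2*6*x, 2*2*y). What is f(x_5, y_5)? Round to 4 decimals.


Gradient descent on f(x,y) = 6*x^2 + 2*y^2.
Starting point: (1.0366, -3.7091), alpha = 0.02
Step 1: grad_x = 2*6*1.0366 = 12.4392, grad_y = 2*2*-3.7091 = -14.8364
  x_1 = 1.0366 - 0.02*12.4392 = 0.7878
  y_1 = -3.7091 - 0.02*-14.8364 = -3.4124
Step 2: grad_x = 2*6*0.7878 = 9.4538, grad_y = 2*2*-3.4124 = -13.6495
  x_2 = 0.7878 - 0.02*9.4538 = 0.5987
  y_2 = -3.4124 - 0.02*-13.6495 = -3.1394
Step 3: grad_x = 2*6*0.5987 = 7.1849, grad_y = 2*2*-3.1394 = -12.5575
  x_3 = 0.5987 - 0.02*7.1849 = 0.455
  y_3 = -3.1394 - 0.02*-12.5575 = -2.8882
Step 4: grad_x = 2*6*0.455 = 5.4605, grad_y = 2*2*-2.8882 = -11.5529
  x_4 = 0.455 - 0.02*5.4605 = 0.3458
  y_4 = -2.8882 - 0.02*-11.5529 = -2.6572
Step 5: grad_x = 2*6*0.3458 = 4.15, grad_y = 2*2*-2.6572 = -10.6287
  x_5 = 0.3458 - 0.02*4.15 = 0.2628
  y_5 = -2.6572 - 0.02*-10.6287 = -2.4446
f(0.2628, -2.4446) = 6*0.2628^2 + 2*(-2.4446)^2 = 12.3666


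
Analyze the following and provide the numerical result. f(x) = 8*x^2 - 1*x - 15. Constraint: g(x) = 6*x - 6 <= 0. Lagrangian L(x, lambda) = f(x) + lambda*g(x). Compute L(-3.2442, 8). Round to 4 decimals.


Step 1: Evaluate f(x).
f(-3.2442) = 8*(-3.2442)^2 - 1*(-3.2442) - 15 = 72.4429
Step 2: Evaluate g(x).
g(-3.2442) = 6*-3.2442 - 6 = -25.4652
Step 3: Compute Lagrangian.
L = 72.4429 + 8*-25.4652 = -131.2787


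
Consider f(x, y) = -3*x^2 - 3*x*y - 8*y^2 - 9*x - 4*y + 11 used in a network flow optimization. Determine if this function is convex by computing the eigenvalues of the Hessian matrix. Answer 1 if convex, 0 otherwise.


The Hessian of f(x,y) = -3*x^2 - 3*x*y - 8*y^2 - 9*x - 4*y + 11 is:
H = [[-6, -3], [-3, -16]]
Trace = -6 - 16 = -22
Determinant = -6*-16 - (-3)^2 = 87
Discriminant = (-22)^2 - 4*87 = 136.0
Eigenvalues: lambda_1 = -16.831, lambda_2 = -5.169
The function is not convex.

0


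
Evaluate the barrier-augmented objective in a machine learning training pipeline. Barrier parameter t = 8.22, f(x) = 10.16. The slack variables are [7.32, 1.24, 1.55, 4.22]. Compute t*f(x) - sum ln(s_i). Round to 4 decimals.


Step 1: Compute log-barrier.
ln values: [1.9906, 0.2151, 0.4383, 1.4398]
phi = -(1.9906 + 0.2151 + 0.4383 + 1.4398) = -4.0838
Step 2: Compute augmented objective.
t*f(x) = 8.22*10.16 = 83.5152
Total = 83.5152 - 4.0838 = 79.4314


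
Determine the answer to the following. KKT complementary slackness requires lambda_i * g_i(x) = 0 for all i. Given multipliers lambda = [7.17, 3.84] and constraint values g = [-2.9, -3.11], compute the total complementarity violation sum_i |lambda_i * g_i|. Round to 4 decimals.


KKT complementary slackness check:
lambda_1 * g_1 = 7.17 * -2.9 = -20.793
lambda_2 * g_2 = 3.84 * -3.11 = -11.9424
Total violation = 20.793 + 11.9424 = 32.7354


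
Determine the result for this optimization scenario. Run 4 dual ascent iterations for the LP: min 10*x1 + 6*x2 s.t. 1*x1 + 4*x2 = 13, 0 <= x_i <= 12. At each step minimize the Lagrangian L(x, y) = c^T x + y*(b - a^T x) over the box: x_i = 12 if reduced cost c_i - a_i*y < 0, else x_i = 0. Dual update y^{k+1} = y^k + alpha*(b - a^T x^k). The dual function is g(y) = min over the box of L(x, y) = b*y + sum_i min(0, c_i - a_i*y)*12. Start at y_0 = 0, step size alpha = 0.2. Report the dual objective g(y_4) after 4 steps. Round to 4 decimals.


Dual ascent for LP: min 10*x1 + 6*x2, 1*x1 + 4*x2 = 13, 0 <= x_i <= 12
Step 1: y^k = 0.0, reduced costs: (10.0, 6.0)
  x^k = (0.0, 0.0), subgradient = b - a^T x = 13.0
  y^{k+1} = 0.0 + 0.2*13.0 = 2.6
Step 2: y^k = 2.6, reduced costs: (7.4, -4.4)
  x^k = (0.0, 12.0), subgradient = b - a^T x = -35.0
  y^{k+1} = 2.6 + 0.2*-35.0 = -4.4
Step 3: y^k = -4.4, reduced costs: (14.4, 23.6)
  x^k = (0.0, 0.0), subgradient = b - a^T x = 13.0
  y^{k+1} = -4.4 + 0.2*13.0 = -1.8
Step 4: y^k = -1.8, reduced costs: (11.8, 13.2)
  x^k = (0.0, 0.0), subgradient = b - a^T x = 13.0
  y^{k+1} = -1.8 + 0.2*13.0 = 0.8
Dual objective at y_4 = 0.8: reduced costs (9.2, 2.8), box minimizer x = (0.0, 0.0)
g(y_4) = b*y + (c1 - a1*y)*x1 + (c2 - a2*y)*x2 = 13*0.8 + 9.2*0.0 + 2.8*0.0 = 10.4 + 0.0 + 0.0 = 10.4


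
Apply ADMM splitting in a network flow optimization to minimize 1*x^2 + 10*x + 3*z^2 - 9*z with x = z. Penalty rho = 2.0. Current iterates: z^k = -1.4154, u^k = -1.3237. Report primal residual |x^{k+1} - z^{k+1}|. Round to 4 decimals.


ADMM iteration with rho = 2.0, z^k = -1.4154, u^k = -1.3237
Step 1: x-update.
Minimize 1*x^2 + 10*x + (2.0/2)*(x + 1.4154 - 1.3237)^2
FOC: (2*1 + 2.0)*x = -10 + 2.0*(-1.4154 + 1.3237)
x^{k+1} = -2.5459
Step 2: z-update.
Minimize 3*z^2 - 9*z + (2.0/2)*(-2.5459 - z - 1.3237)^2
FOC: (2*3 + 2.0)*z = 9 + 2.0*(-2.5459 - 1.3237)
z^{k+1} = 0.1576
Step 3: u-update.
u^{k+1} = -1.3237 - 2.5459 - 0.1576 = -4.0272
Step 4: Primal residual = |-2.5459 - 0.1576| = 2.7035


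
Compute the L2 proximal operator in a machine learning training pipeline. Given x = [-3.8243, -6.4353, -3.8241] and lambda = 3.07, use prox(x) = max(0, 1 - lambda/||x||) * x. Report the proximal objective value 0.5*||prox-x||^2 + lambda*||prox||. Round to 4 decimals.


Step 1: Compute ||x||.
||x|| = 8.4061
Step 2: Compute scaling factor.
scale = max(0, 1 - 3.07/8.4061) = 0.6348
Step 3: prox(x) = [-2.4276, -4.0851, -2.4275]
||prox(x)|| = 5.3361
Step 4: Proximal objective.
0.5*||prox-x||^2 = 4.7125
lambda*||prox|| = 16.3818
Total = 21.0942


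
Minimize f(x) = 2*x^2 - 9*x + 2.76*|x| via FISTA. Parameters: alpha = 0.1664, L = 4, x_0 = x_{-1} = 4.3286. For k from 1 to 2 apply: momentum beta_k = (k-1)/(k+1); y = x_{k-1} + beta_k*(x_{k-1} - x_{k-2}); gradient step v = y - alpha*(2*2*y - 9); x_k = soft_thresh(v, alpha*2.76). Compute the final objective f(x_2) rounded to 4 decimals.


FISTA on f(x) = 2*x^2 - 9*x + 2.76*|x|
L = 4, alpha = 0.1664
Iteration 1: beta = 0.0, y = 4.3286 + 0.0*(4.3286 - 4.3286) = 4.3286
  grad(y) = 8.3144, v = y - alpha*grad = 2.9451
  prox(v) = soft_thresh(2.9451, 0.4593) = 2.4858
Iteration 2: beta = 0.3333, y = 2.4858 + 0.3333*(2.4858 - 4.3286) = 1.8716
  grad(y) = -1.5138, v = y - alpha*grad = 2.1234
  prox(v) = soft_thresh(2.1234, 0.4593) = 1.6642
f(x_2) = 2*1.6642^2 - 9*1.6642 + 2.76*|1.6642| = -4.8455


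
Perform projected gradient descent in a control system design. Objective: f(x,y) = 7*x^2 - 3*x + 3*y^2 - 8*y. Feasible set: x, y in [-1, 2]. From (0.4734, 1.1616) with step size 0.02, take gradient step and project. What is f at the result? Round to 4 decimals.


Step 1: Compute gradient at (0.4734, 1.1616).
grad_x = 2*7*0.4734 - 3 = 3.6276
grad_y = 2*3*1.1616 - 8 = -1.0304
Step 2: Gradient step.
x_raw = 0.4734 - 0.02*3.6276 = 0.4008
y_raw = 1.1616 - 0.02*-1.0304 = 1.1822
Step 3: Project onto [-1, 2].
x_proj = clip(0.4008) = 0.4008
y_proj = clip(1.1822) = 1.1822
Step 4: Evaluate f.
f(0.4008, 1.1822) = -5.3426


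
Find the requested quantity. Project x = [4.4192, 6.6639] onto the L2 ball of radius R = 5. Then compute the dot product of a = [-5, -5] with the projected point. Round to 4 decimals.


Step 1: Compute ||x|| (intermediates to 6 decimals).
||x|| = sqrt(4.4192^2 + 6.6639^2) = 7.996055
Step 2: Project.
Since ||x|| > R, scale = R/||x|| = 5/7.996055 = 0.625308, proj(x) = scale * x
proj(x) = [2.763361, 4.16699]
Step 3: Dot product.
a^T * proj(x) = -5*2.763361 - 5*4.16699 = -34.6518


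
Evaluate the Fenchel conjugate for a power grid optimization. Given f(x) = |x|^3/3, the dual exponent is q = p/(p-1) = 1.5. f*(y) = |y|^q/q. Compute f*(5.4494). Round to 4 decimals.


The conjugate exponent q satisfies 1/p + 1/q = 1.
p = 3, so q = 3/(3 - 1) = 1.5
|y|^q = 5.4494^1.5 = 12.7211
f*(5.4494) = 12.7211 / 1.5 = 8.4807


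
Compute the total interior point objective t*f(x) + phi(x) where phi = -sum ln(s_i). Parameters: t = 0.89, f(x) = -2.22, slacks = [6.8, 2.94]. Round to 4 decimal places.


Step 1: Compute log-barrier.
ln values: [1.9169, 1.0784]
phi = -(1.9169 + 1.0784) = -2.9953
Step 2: Compute augmented objective.
t*f(x) = 0.89*-2.22 = -1.9758
Total = -1.9758 - 2.9953 = -4.9711


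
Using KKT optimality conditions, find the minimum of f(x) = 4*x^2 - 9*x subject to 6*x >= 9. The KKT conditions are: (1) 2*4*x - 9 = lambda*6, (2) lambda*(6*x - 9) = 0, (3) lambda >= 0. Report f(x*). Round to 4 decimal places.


Step 1: Try lambda = 0 (constraint inactive).
x_unc = 9/(2*4) = 1.125
Check: 6*1.125 = 6.75 < 9 -- violated!
Step 2: Constraint must be active: 6*x = 9
x* = 9/6 = 1.5
lambda = (2*4*1.5 - 9)/6 = 0.5
Step 3: Compute optimal value.
f(x*) = 4*1.5^2 - 9*1.5 = -4.5


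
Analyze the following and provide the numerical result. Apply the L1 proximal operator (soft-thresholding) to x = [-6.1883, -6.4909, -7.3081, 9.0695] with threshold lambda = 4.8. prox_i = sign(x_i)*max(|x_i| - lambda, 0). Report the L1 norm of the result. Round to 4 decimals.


Soft-thresholding with lambda = 4.8:
prox(-6.1883) = sign(-6.1883)*max(|-6.1883| - 4.8, 0) = -1.3883
prox(-6.4909) = sign(-6.4909)*max(|-6.4909| - 4.8, 0) = -1.6909
prox(-7.3081) = sign(-7.3081)*max(|-7.3081| - 4.8, 0) = -2.5081
prox(9.0695) = sign(9.0695)*max(|9.0695| - 4.8, 0) = 4.2695
prox(x) = [-1.3883, -1.6909, -2.5081, 4.2695]
||prox(x)||_1 = 1.3883 + 1.6909 + 2.5081 + 4.2695 = 9.8568


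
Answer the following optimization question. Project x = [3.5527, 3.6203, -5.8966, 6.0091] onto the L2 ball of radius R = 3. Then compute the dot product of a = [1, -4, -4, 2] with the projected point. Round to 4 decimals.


Step 1: Compute ||x|| (intermediates to 6 decimals).
||x|| = sqrt(3.5527^2 + 3.6203^2 + (-5.8966)^2 + 6.0091^2) = 9.828908
Step 2: Project.
Since ||x|| > R, scale = R/||x|| = 3/9.828908 = 0.305222, proj(x) = scale * x
proj(x) = [1.084362, 1.104995, -1.799772, 1.83411]
Step 3: Dot product.
a^T * proj(x) = 1*1.084362 - 4*1.104995 - 4*(-1.799772) + 2*1.83411 = 7.5317


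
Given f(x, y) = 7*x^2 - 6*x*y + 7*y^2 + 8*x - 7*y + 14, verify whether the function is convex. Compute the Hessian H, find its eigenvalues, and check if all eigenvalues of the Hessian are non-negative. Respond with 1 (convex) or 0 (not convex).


The Hessian of f(x,y) = 7*x^2 - 6*x*y + 7*y^2 + 8*x - 7*y + 14 is:
H = [[14, -6], [-6, 14]]
Trace = 14 + 14 = 28
Determinant = 14*14 - (-6)^2 = 160
Discriminant = (28)^2 - 4*160 = 144.0
Eigenvalues: lambda_1 = 8.0, lambda_2 = 20.0
The function is convex.

1


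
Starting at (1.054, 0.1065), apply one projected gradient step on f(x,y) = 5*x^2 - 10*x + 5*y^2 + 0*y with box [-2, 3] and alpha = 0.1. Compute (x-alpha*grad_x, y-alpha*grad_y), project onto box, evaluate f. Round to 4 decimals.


Step 1: Compute gradient at (1.054, 0.1065).
grad_x = 2*5*1.054 - 10 = 0.54
grad_y = 2*5*0.1065 + 0 = 1.065
Step 2: Gradient step.
x_raw = 1.054 - 0.1*0.54 = 1.0
y_raw = 0.1065 - 0.1*1.065 = 0.0
Step 3: Project onto [-2, 3].
x_proj = clip(1.0) = 1.0
y_proj = clip(0.0) = 0.0
Step 4: Evaluate f.
f(1.0, 0.0) = -5.0


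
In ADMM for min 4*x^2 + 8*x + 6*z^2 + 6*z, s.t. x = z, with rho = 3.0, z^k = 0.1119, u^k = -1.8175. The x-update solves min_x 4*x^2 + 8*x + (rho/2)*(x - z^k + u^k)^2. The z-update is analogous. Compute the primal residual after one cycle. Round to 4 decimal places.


ADMM iteration with rho = 3.0, z^k = 0.1119, u^k = -1.8175
Step 1: x-update.
Minimize 4*x^2 + 8*x + (3.0/2)*(x - 0.1119 - 1.8175)^2
FOC: (2*4 + 3.0)*x = -8 + 3.0*(0.1119 + 1.8175)
x^{k+1} = -0.2011
Step 2: z-update.
Minimize 6*z^2 + 6*z + (3.0/2)*(-0.2011 - z - 1.8175)^2
FOC: (2*6 + 3.0)*z = -6 + 3.0*(-0.2011 - 1.8175)
z^{k+1} = -0.8037
Step 3: u-update.
u^{k+1} = -1.8175 - 0.2011 + 0.8037 = -1.2149
Step 4: Primal residual = |-0.2011 + 0.8037| = 0.6026


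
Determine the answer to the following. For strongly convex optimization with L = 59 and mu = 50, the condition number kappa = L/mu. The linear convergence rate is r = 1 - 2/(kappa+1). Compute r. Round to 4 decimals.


Step 1: Compute the condition number.
kappa = L/mu = 59/50 = 1.18
Step 2: Compute the convergence rate.
r = 1 - 2/(kappa + 1) = 1 - 2*mu/(L + mu) = (L - mu)/(L + mu) = 9/109 = 0.0826


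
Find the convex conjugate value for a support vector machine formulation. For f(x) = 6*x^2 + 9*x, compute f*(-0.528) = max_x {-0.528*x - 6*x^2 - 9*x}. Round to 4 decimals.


f*(y) = sup_x {y*x - a*x^2 - b*x} = sup_x {(y-b)*x - a*x^2}
FOC: (y - b) - 2a*x = 0 => x* = (y - b)/(2a)
x* = (-0.528 - 9)/(2*6) = -0.794
f*(-0.528) = (y-b)^2/(4a) = (-0.528 - 9)^2/(4*6)
= 90.7828/24 = 3.7826


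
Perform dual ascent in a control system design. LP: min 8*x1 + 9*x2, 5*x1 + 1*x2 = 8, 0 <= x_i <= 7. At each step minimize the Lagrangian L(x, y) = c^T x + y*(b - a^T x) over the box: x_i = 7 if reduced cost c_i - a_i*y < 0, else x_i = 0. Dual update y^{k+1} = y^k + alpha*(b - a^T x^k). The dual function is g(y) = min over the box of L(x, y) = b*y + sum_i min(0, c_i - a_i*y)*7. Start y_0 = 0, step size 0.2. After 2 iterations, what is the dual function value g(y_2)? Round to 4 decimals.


Dual ascent for LP: min 8*x1 + 9*x2, 5*x1 + 1*x2 = 8, 0 <= x_i <= 7
Step 1: y^k = 0.0, reduced costs: (8.0, 9.0)
  x^k = (0.0, 0.0), subgradient = b - a^T x = 8.0
  y^{k+1} = 0.0 + 0.2*8.0 = 1.6
Step 2: y^k = 1.6, reduced costs: (0.0, 7.4)
  x^k = (0.0, 0.0), subgradient = b - a^T x = 8.0
  y^{k+1} = 1.6 + 0.2*8.0 = 3.2
Dual objective at y_2 = 3.2: reduced costs (-8.0, 5.8), box minimizer x = (7.0, 0.0)
g(y_2) = b*y + (c1 - a1*y)*x1 + (c2 - a2*y)*x2 = 8*3.2 + (-8.0)*7.0 + 5.8*0.0 = 25.6 - 56.0 + 0.0 = -30.4


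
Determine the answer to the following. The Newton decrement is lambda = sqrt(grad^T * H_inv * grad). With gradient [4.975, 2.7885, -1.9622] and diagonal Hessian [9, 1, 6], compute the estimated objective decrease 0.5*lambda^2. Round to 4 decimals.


Step 1: H is diagonal, so H^(-1) * g = [0.5528, 2.7885, -0.327].
Step 2: g^T H^(-1) g = sum_i g_i^2 / H_ii
  = (4.975)^2/9 + (2.7885)^2/1 + (-1.9622)^2/6
  = 2.7501 + 7.7757 + 0.6417 = 11.1675
Step 3: Objective decrease = 0.5 * g^T H^(-1) g = 5.5838


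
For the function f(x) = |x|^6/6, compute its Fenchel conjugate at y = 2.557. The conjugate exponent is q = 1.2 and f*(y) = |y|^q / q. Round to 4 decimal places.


The conjugate exponent q satisfies 1/p + 1/q = 1.
p = 6, so q = 6/(6 - 1) = 1.2
|y|^q = 2.557^1.2 = 3.0852
f*(2.557) = 3.0852 / 1.2 = 2.571


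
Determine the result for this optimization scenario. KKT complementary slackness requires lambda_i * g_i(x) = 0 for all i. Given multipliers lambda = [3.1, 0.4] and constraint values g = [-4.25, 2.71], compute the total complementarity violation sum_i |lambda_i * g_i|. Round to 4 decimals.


KKT complementary slackness check:
lambda_1 * g_1 = 3.1 * -4.25 = -13.175
lambda_2 * g_2 = 0.4 * 2.71 = 1.084
Total violation = 13.175 + 1.084 = 14.259


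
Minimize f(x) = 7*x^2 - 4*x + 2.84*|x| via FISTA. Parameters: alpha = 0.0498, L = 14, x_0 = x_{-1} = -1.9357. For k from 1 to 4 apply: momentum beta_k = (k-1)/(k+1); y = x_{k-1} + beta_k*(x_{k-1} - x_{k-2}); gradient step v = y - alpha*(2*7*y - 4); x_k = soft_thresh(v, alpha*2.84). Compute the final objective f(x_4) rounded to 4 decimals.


FISTA on f(x) = 7*x^2 - 4*x + 2.84*|x|
L = 14, alpha = 0.0498
Iteration 1: beta = 0.0, y = -1.9357 + 0.0*(-1.9357 + 1.9357) = -1.9357
  grad(y) = -31.0998, v = y - alpha*grad = -0.3869
  prox(v) = soft_thresh(-0.3869, 0.1414) = -0.2455
Iteration 2: beta = 0.3333, y = -0.2455 + 0.3333*(-0.2455 + 1.9357) = 0.3179
  grad(y) = 0.4506, v = y - alpha*grad = 0.2955
  prox(v) = soft_thresh(0.2955, 0.1414) = 0.154
Iteration 3: beta = 0.5, y = 0.154 + 0.5*(0.154 + 0.2455) = 0.3538
  grad(y) = 0.9531, v = y - alpha*grad = 0.3063
  prox(v) = soft_thresh(0.3063, 0.1414) = 0.1649
Iteration 4: beta = 0.6, y = 0.1649 + 0.6*(0.1649 - 0.154) = 0.1714
  grad(y) = -1.6002, v = y - alpha*grad = 0.2511
  prox(v) = soft_thresh(0.2511, 0.1414) = 0.1097
f(x_4) = 7*0.1097^2 - 4*0.1097 + 2.84*|0.1097| = -0.043


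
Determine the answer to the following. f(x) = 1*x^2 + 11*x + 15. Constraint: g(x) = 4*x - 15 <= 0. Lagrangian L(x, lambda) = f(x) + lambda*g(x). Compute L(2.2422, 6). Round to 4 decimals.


Step 1: Evaluate f(x).
f(2.2422) = 1*2.2422^2 + 11*2.2422 + 15 = 44.6917
Step 2: Evaluate g(x).
g(2.2422) = 4*2.2422 - 15 = -6.0312
Step 3: Compute Lagrangian.
L = 44.6917 + 6*-6.0312 = 8.5045


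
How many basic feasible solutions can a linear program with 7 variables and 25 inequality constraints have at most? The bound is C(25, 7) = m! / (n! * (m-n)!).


Each vertex corresponds to some choice of n active constraints out of m, so the number of vertices is at most C(m, n) = m! / (n!(m-n)!).
m = 25, n = 7
Numerator: 25 * 24 * 23 * 22 * 21 * 20 * 19
Denominator: 7! = 5040
C(25, 7) = 480700


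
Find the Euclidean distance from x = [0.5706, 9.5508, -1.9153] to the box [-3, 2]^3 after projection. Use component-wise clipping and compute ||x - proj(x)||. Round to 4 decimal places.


Project each component onto [-3, 2].
clip(0.5706) = 0.5706, clip(9.5508) = 2.0, clip(-1.9153) = -1.9153
Projection = [0.5706, 2.0, -1.9153]
Squared diffs: [0.0, 57.0146, 0.0]
Distance = sqrt(57.0146) = 7.5508


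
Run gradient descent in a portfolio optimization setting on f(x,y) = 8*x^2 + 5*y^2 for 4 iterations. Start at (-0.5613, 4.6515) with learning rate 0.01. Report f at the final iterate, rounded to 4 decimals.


Gradient descent on f(x,y) = 8*x^2 + 5*y^2.
Starting point: (-0.5613, 4.6515), alpha = 0.01
Step 1: grad_x = 2*8*-0.5613 = -8.9808, grad_y = 2*5*4.6515 = 46.515
  x_1 = -0.5613 - 0.01*-8.9808 = -0.4715
  y_1 = 4.6515 - 0.01*46.515 = 4.1864
Step 2: grad_x = 2*8*-0.4715 = -7.5439, grad_y = 2*5*4.1864 = 41.8635
  x_2 = -0.4715 - 0.01*-7.5439 = -0.3961
  y_2 = 4.1864 - 0.01*41.8635 = 3.7677
Step 3: grad_x = 2*8*-0.3961 = -6.3369, grad_y = 2*5*3.7677 = 37.6772
  x_3 = -0.3961 - 0.01*-6.3369 = -0.3327
  y_3 = 3.7677 - 0.01*37.6772 = 3.3909
Step 4: grad_x = 2*8*-0.3327 = -5.323, grad_y = 2*5*3.3909 = 33.9094
  x_4 = -0.3327 - 0.01*-5.323 = -0.2795
  y_4 = 3.3909 - 0.01*33.9094 = 3.0518
f(-0.2795, 3.0518) = 8*(-0.2795)^2 + 5*3.0518^2 = 47.1937


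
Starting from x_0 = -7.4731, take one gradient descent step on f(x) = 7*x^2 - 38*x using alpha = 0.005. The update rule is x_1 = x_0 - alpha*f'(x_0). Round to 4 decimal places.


We compute the gradient at x_0 and apply the update.
f'(x) = 14*x - 38
f'(-7.4731) = 14*-7.4731 - 38 = -142.6234
x_1 = -7.4731 - 0.005*-142.6234 = -6.76


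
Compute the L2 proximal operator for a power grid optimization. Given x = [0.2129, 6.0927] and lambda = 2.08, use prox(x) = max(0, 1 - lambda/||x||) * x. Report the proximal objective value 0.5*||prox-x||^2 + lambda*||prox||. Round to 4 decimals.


Step 1: Compute ||x||.
||x|| = 6.0964
Step 2: Compute scaling factor.
scale = max(0, 1 - 2.08/6.0964) = 0.6588
Step 3: prox(x) = [0.1403, 4.014]
||prox(x)|| = 4.0164
Step 4: Proximal objective.
0.5*||prox-x||^2 = 2.1632
lambda*||prox|| = 8.3541
Total = 10.5174


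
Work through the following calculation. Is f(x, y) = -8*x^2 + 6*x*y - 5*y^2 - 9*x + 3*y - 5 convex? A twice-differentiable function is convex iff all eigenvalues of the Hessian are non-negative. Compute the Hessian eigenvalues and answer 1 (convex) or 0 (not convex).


The Hessian of f(x,y) = -8*x^2 + 6*x*y - 5*y^2 - 9*x + 3*y - 5 is:
H = [[-16, 6], [6, -10]]
Trace = -16 - 10 = -26
Determinant = -16*-10 - (6)^2 = 124
Discriminant = (-26)^2 - 4*124 = 180.0
Eigenvalues: lambda_1 = -19.7082, lambda_2 = -6.2918
The function is not convex.

0


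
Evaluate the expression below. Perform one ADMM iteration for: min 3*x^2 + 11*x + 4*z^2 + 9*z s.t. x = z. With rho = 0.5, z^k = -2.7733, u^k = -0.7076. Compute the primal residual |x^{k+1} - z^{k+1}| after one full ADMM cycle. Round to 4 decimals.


ADMM iteration with rho = 0.5, z^k = -2.7733, u^k = -0.7076
Step 1: x-update.
Minimize 3*x^2 + 11*x + (0.5/2)*(x + 2.7733 - 0.7076)^2
FOC: (2*3 + 0.5)*x = -11 + 0.5*(-2.7733 + 0.7076)
x^{k+1} = -1.8512
Step 2: z-update.
Minimize 4*z^2 + 9*z + (0.5/2)*(-1.8512 - z - 0.7076)^2
FOC: (2*4 + 0.5)*z = -9 + 0.5*(-1.8512 - 0.7076)
z^{k+1} = -1.2093
Step 3: u-update.
u^{k+1} = -0.7076 - 1.8512 + 1.2093 = -1.3495
Step 4: Primal residual = |-1.8512 + 1.2093| = 0.6419


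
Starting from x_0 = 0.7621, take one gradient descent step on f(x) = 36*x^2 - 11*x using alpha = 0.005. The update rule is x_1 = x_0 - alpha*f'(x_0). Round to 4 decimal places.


We compute the gradient at x_0 and apply the update.
f'(x) = 72*x - 11
f'(0.7621) = 72*0.7621 - 11 = 43.8712
x_1 = 0.7621 - 0.005*43.8712 = 0.5427


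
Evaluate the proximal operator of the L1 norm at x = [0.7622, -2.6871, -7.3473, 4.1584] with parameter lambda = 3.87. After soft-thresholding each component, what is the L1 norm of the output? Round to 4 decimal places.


Soft-thresholding with lambda = 3.87:
prox(0.7622) = sign(0.7622)*max(|0.7622| - 3.87, 0) = 0.0
prox(-2.6871) = sign(-2.6871)*max(|-2.6871| - 3.87, 0) = 0.0
prox(-7.3473) = sign(-7.3473)*max(|-7.3473| - 3.87, 0) = -3.4773
prox(4.1584) = sign(4.1584)*max(|4.1584| - 3.87, 0) = 0.2884
prox(x) = [0.0, 0.0, -3.4773, 0.2884]
||prox(x)||_1 = 0.0 + 0.0 + 3.4773 + 0.2884 = 3.7657


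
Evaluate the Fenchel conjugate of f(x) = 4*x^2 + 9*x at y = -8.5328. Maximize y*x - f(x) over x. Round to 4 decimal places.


f*(y) = sup_x {y*x - a*x^2 - b*x} = sup_x {(y-b)*x - a*x^2}
FOC: (y - b) - 2a*x = 0 => x* = (y - b)/(2a)
x* = (-8.5328 - 9)/(2*4) = -2.1916
f*(-8.5328) = (y-b)^2/(4a) = (-8.5328 - 9)^2/(4*4)
= 307.3991/16 = 19.2124


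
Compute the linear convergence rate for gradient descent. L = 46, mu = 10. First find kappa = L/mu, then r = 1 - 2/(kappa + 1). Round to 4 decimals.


Step 1: Compute the condition number.
kappa = L/mu = 46/10 = 4.6
Step 2: Compute the convergence rate.
r = 1 - 2/(kappa + 1) = 1 - 2*mu/(L + mu) = (L - mu)/(L + mu) = 36/56 = 0.6429


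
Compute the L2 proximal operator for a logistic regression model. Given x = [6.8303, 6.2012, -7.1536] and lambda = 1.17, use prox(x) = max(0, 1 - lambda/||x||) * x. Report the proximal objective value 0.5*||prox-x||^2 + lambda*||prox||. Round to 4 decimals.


Step 1: Compute ||x||.
||x|| = 11.674
Step 2: Compute scaling factor.
scale = max(0, 1 - 1.17/11.674) = 0.8998
Step 3: prox(x) = [6.1457, 5.5797, -6.4366]
||prox(x)|| = 10.504
Step 4: Proximal objective.
0.5*||prox-x||^2 = 0.6845
lambda*||prox|| = 12.2897
Total = 12.9741


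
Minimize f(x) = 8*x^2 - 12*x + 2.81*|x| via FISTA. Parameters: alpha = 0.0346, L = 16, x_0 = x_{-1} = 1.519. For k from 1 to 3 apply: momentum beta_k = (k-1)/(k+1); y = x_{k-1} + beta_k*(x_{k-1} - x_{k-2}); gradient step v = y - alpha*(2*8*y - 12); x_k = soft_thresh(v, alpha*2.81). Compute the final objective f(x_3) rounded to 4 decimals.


FISTA on f(x) = 8*x^2 - 12*x + 2.81*|x|
L = 16, alpha = 0.0346
Iteration 1: beta = 0.0, y = 1.519 + 0.0*(1.519 - 1.519) = 1.519
  grad(y) = 12.304, v = y - alpha*grad = 1.0933
  prox(v) = soft_thresh(1.0933, 0.0972) = 0.9961
Iteration 2: beta = 0.3333, y = 0.9961 + 0.3333*(0.9961 - 1.519) = 0.8217
  grad(y) = 1.1479, v = y - alpha*grad = 0.782
  prox(v) = soft_thresh(0.782, 0.0972) = 0.6848
Iteration 3: beta = 0.5, y = 0.6848 + 0.5*(0.6848 - 0.9961) = 0.5292
  grad(y) = -3.5333, v = y - alpha*grad = 0.6514
  prox(v) = soft_thresh(0.6514, 0.0972) = 0.5542
f(x_3) = 8*0.5542^2 - 12*0.5542 + 2.81*|0.5542| = -2.636


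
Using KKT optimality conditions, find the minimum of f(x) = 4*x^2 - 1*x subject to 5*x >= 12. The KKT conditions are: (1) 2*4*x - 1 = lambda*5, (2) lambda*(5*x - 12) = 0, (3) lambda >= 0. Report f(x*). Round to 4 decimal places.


Step 1: Try lambda = 0 (constraint inactive).
x_unc = 1/(2*4) = 0.125
Check: 5*0.125 = 0.625 < 12 -- violated!
Step 2: Constraint must be active: 5*x = 12
x* = 12/5 = 2.4
lambda = (2*4*2.4 - 1)/5 = 3.64
Step 3: Compute optimal value.
f(x*) = 4*2.4^2 - 1*2.4 = 20.64


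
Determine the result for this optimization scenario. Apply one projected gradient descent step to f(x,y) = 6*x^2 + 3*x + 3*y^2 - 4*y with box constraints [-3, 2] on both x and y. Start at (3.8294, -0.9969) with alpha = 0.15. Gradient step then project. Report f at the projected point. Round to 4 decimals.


Step 1: Compute gradient at (3.8294, -0.9969).
grad_x = 2*6*3.8294 + 3 = 48.9528
grad_y = 2*3*-0.9969 - 4 = -9.9814
Step 2: Gradient step.
x_raw = 3.8294 - 0.15*48.9528 = -3.5135
y_raw = -0.9969 - 0.15*-9.9814 = 0.5003
Step 3: Project onto [-3, 2].
x_proj = clip(-3.5135) = -3.0
y_proj = clip(0.5003) = 0.5003
Step 4: Evaluate f.
f(-3.0, 0.5003) = 43.7497


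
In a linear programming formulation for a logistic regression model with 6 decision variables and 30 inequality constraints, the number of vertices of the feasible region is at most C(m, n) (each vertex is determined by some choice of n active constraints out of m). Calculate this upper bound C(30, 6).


Each vertex corresponds to some choice of n active constraints out of m, so the number of vertices is at most C(m, n) = m! / (n!(m-n)!).
m = 30, n = 6
Numerator: 30 * 29 * 28 * 27 * 26 * 25
Denominator: 6! = 720
C(30, 6) = 593775


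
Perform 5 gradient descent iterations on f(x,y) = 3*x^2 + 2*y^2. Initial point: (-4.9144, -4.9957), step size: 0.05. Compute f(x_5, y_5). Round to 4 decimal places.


Gradient descent on f(x,y) = 3*x^2 + 2*y^2.
Starting point: (-4.9144, -4.9957), alpha = 0.05
Step 1: grad_x = 2*3*-4.9144 = -29.4864, grad_y = 2*2*-4.9957 = -19.9828
  x_1 = -4.9144 - 0.05*-29.4864 = -3.4401
  y_1 = -4.9957 - 0.05*-19.9828 = -3.9966
Step 2: grad_x = 2*3*-3.4401 = -20.6405, grad_y = 2*2*-3.9966 = -15.9862
  x_2 = -3.4401 - 0.05*-20.6405 = -2.4081
  y_2 = -3.9966 - 0.05*-15.9862 = -3.1972
Step 3: grad_x = 2*3*-2.4081 = -14.4483, grad_y = 2*2*-3.1972 = -12.789
  x_3 = -2.4081 - 0.05*-14.4483 = -1.6856
  y_3 = -3.1972 - 0.05*-12.789 = -2.5578
Step 4: grad_x = 2*3*-1.6856 = -10.1138, grad_y = 2*2*-2.5578 = -10.2312
  x_4 = -1.6856 - 0.05*-10.1138 = -1.1799
  y_4 = -2.5578 - 0.05*-10.2312 = -2.0462
Step 5: grad_x = 2*3*-1.1799 = -7.0797, grad_y = 2*2*-2.0462 = -8.185
  x_5 = -1.1799 - 0.05*-7.0797 = -0.826
  y_5 = -2.0462 - 0.05*-8.185 = -1.637
f(-0.826, -1.637) = 3*(-0.826)^2 + 2*(-1.637)^2 = 7.4061


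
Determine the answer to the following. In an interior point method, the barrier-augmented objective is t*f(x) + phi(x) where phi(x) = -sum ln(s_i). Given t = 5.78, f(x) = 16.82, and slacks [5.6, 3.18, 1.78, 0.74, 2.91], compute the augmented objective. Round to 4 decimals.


Step 1: Compute log-barrier.
ln values: [1.7228, 1.1569, 0.5766, -0.3011, 1.0682]
phi = -(1.7228 + 1.1569 + 0.5766 - 0.3011 + 1.0682) = -4.2233
Step 2: Compute augmented objective.
t*f(x) = 5.78*16.82 = 97.2196
Total = 97.2196 - 4.2233 = 92.9963


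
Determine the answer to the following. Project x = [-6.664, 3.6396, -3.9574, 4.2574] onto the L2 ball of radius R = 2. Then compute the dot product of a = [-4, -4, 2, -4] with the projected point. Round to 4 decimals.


Step 1: Compute ||x|| (intermediates to 6 decimals).
||x|| = sqrt((-6.664)^2 + 3.6396^2 + (-3.9574)^2 + 4.2574^2) = 9.562534
Step 2: Project.
Since ||x|| > R, scale = R/||x|| = 2/9.562534 = 0.20915, proj(x) = scale * x
proj(x) = [-1.393776, 0.761222, -0.82769, 0.890435]
Step 3: Dot product.
a^T * proj(x) = -4*(-1.393776) - 4*0.761222 + 2*(-0.82769) - 4*0.890435 = -2.6869


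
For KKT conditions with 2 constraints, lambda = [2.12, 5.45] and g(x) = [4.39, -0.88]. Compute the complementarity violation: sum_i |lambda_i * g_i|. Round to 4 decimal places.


KKT complementary slackness check:
lambda_1 * g_1 = 2.12 * 4.39 = 9.3068
lambda_2 * g_2 = 5.45 * -0.88 = -4.796
Total violation = 9.3068 + 4.796 = 14.1028


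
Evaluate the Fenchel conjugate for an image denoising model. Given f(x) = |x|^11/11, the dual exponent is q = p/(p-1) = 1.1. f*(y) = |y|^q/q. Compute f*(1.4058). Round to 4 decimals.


The conjugate exponent q satisfies 1/p + 1/q = 1.
p = 11, so q = 11/(11 - 1) = 1.1
|y|^q = 1.4058^1.1 = 1.4545
f*(1.4058) = 1.4545 / 1.1 = 1.3223


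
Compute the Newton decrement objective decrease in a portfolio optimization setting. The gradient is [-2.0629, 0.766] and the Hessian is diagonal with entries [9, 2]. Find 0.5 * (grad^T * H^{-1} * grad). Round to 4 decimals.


Step 1: H is diagonal, so H^(-1) * g = [-0.2292, 0.383].
Step 2: g^T H^(-1) g = sum_i g_i^2 / H_ii
  = (-2.0629)^2/9 + (0.766)^2/2
  = 0.4728 + 0.2934 = 0.7662
Step 3: Objective decrease = 0.5 * g^T H^(-1) g = 0.3831


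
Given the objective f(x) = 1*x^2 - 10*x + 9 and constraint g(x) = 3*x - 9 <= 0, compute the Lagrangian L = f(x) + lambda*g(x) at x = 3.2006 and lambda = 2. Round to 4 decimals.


Step 1: Evaluate f(x).
f(3.2006) = 1*3.2006^2 - 10*3.2006 + 9 = -12.7622
Step 2: Evaluate g(x).
g(3.2006) = 3*3.2006 - 9 = 0.6018
Step 3: Compute Lagrangian.
L = -12.7622 + 2*0.6018 = -11.5586


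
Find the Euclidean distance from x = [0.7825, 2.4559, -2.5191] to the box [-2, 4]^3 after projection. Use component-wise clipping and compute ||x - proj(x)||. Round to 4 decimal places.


Project each component onto [-2, 4].
clip(0.7825) = 0.7825, clip(2.4559) = 2.4559, clip(-2.5191) = -2.0
Projection = [0.7825, 2.4559, -2.0]
Squared diffs: [0.0, 0.0, 0.2695]
Distance = sqrt(0.2695) = 0.5191


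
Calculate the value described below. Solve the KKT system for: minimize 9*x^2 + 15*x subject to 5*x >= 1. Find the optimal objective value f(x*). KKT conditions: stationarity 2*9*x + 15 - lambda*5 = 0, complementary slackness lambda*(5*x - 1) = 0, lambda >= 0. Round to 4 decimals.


Step 1: Try lambda = 0 (constraint inactive).
x_unc = -15/(2*9) = -0.8333
Check: 5*-0.8333 = -4.1665 < 1 -- violated!
Step 2: Constraint must be active: 5*x = 1
x* = 1/5 = 0.2
lambda = (2*9*0.2 + 15)/5 = 3.72
Step 3: Compute optimal value.
f(x*) = 9*0.2^2 + 15*0.2 = 3.36


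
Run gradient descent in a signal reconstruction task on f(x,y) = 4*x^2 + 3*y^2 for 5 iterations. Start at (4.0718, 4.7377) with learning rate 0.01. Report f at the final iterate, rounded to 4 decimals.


Gradient descent on f(x,y) = 4*x^2 + 3*y^2.
Starting point: (4.0718, 4.7377), alpha = 0.01
Step 1: grad_x = 2*4*4.0718 = 32.5744, grad_y = 2*3*4.7377 = 28.4262
  x_1 = 4.0718 - 0.01*32.5744 = 3.7461
  y_1 = 4.7377 - 0.01*28.4262 = 4.4534
Step 2: grad_x = 2*4*3.7461 = 29.9684, grad_y = 2*3*4.4534 = 26.7206
  x_2 = 3.7461 - 0.01*29.9684 = 3.4464
  y_2 = 4.4534 - 0.01*26.7206 = 4.1862
Step 3: grad_x = 2*4*3.4464 = 27.571, grad_y = 2*3*4.1862 = 25.1174
  x_3 = 3.4464 - 0.01*27.571 = 3.1707
  y_3 = 4.1862 - 0.01*25.1174 = 3.9351
Step 4: grad_x = 2*4*3.1707 = 25.3653, grad_y = 2*3*3.9351 = 23.6103
  x_4 = 3.1707 - 0.01*25.3653 = 2.917
  y_4 = 3.9351 - 0.01*23.6103 = 3.699
Step 5: grad_x = 2*4*2.917 = 23.3361, grad_y = 2*3*3.699 = 22.1937
  x_5 = 2.917 - 0.01*23.3361 = 2.6836
  y_5 = 3.699 - 0.01*22.1937 = 3.477
f(2.6836, 3.477) = 4*2.6836^2 + 3*3.477^2 = 65.0768


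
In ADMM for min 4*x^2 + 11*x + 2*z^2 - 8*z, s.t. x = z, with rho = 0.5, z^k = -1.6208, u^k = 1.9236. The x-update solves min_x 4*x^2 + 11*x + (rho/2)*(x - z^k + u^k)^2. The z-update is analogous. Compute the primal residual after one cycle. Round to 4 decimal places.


ADMM iteration with rho = 0.5, z^k = -1.6208, u^k = 1.9236
Step 1: x-update.
Minimize 4*x^2 + 11*x + (0.5/2)*(x + 1.6208 + 1.9236)^2
FOC: (2*4 + 0.5)*x = -11 + 0.5*(-1.6208 - 1.9236)
x^{k+1} = -1.5026
Step 2: z-update.
Minimize 2*z^2 - 8*z + (0.5/2)*(-1.5026 - z + 1.9236)^2
FOC: (2*2 + 0.5)*z = 8 + 0.5*(-1.5026 + 1.9236)
z^{k+1} = 1.8246
Step 3: u-update.
u^{k+1} = 1.9236 - 1.5026 - 1.8246 = -1.4036
Step 4: Primal residual = |-1.5026 - 1.8246| = 3.3272


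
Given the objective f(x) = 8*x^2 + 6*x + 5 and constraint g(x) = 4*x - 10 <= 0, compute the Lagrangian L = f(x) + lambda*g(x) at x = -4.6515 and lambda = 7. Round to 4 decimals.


Step 1: Evaluate f(x).
f(-4.6515) = 8*(-4.6515)^2 + 6*(-4.6515) + 5 = 150.1826
Step 2: Evaluate g(x).
g(-4.6515) = 4*-4.6515 - 10 = -28.606
Step 3: Compute Lagrangian.
L = 150.1826 + 7*-28.606 = -50.0594


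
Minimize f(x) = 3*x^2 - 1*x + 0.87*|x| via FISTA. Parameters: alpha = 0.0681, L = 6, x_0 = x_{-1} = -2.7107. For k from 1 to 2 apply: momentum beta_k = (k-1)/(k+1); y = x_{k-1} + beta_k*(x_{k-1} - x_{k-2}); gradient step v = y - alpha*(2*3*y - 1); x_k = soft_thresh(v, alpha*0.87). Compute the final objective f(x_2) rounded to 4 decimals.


FISTA on f(x) = 3*x^2 - 1*x + 0.87*|x|
L = 6, alpha = 0.0681
Iteration 1: beta = 0.0, y = -2.7107 + 0.0*(-2.7107 + 2.7107) = -2.7107
  grad(y) = -17.2642, v = y - alpha*grad = -1.535
  prox(v) = soft_thresh(-1.535, 0.0592) = -1.4758
Iteration 2: beta = 0.3333, y = -1.4758 + 0.3333*(-1.4758 + 2.7107) = -1.0641
  grad(y) = -7.3847, v = y - alpha*grad = -0.5612
  prox(v) = soft_thresh(-0.5612, 0.0592) = -0.502
f(x_2) = 3*(-0.502)^2 - 1*(-0.502) + 0.87*|-0.502| = 1.6946


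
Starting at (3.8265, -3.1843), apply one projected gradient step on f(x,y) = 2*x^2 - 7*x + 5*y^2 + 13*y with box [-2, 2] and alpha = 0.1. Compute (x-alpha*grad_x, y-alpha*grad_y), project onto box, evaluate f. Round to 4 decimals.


Step 1: Compute gradient at (3.8265, -3.1843).
grad_x = 2*2*3.8265 - 7 = 8.306
grad_y = 2*5*-3.1843 + 13 = -18.843
Step 2: Gradient step.
x_raw = 3.8265 - 0.1*8.306 = 2.9959
y_raw = -3.1843 - 0.1*-18.843 = -1.3
Step 3: Project onto [-2, 2].
x_proj = clip(2.9959) = 2.0
y_proj = clip(-1.3) = -1.3
Step 4: Evaluate f.
f(2.0, -1.3) = -14.45


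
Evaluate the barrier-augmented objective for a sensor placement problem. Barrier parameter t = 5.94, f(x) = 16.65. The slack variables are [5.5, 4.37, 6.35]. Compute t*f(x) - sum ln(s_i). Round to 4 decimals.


Step 1: Compute log-barrier.
ln values: [1.7047, 1.4748, 1.8485]
phi = -(1.7047 + 1.4748 + 1.8485) = -5.028
Step 2: Compute augmented objective.
t*f(x) = 5.94*16.65 = 98.901
Total = 98.901 - 5.028 = 93.873


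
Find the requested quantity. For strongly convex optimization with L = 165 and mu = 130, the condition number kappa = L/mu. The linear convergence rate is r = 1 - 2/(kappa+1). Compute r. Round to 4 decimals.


Step 1: Compute the condition number.
kappa = L/mu = 165/130 = 1.2692
Step 2: Compute the convergence rate.
r = 1 - 2/(kappa + 1) = 1 - 2*mu/(L + mu) = (L - mu)/(L + mu) = 35/295 = 0.1186


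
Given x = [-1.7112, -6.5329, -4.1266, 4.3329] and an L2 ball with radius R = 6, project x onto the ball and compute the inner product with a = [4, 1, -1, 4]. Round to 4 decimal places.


Step 1: Compute ||x|| (intermediates to 6 decimals).
||x|| = sqrt((-1.7112)^2 + (-6.5329)^2 + (-4.1266)^2 + 4.3329^2) = 9.02274
Step 2: Project.
Since ||x|| > R, scale = R/||x|| = 6/9.02274 = 0.664986, proj(x) = scale * x
proj(x) = [-1.137924, -4.344287, -2.744131, 2.881318]
Step 3: Dot product.
a^T * proj(x) = 4*(-1.137924) + 1*(-4.344287) - 1*(-2.744131) + 4*2.881318 = 5.3734


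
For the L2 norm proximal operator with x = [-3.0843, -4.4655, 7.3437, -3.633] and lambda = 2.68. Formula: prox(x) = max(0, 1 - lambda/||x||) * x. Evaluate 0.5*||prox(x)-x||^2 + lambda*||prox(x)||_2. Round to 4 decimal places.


Step 1: Compute ||x||.
||x|| = 9.8276
Step 2: Compute scaling factor.
scale = max(0, 1 - 2.68/9.8276) = 0.7273
Step 3: prox(x) = [-2.2432, -3.2478, 5.3411, -2.6423]
||prox(x)|| = 7.1476
Step 4: Proximal objective.
0.5*||prox-x||^2 = 3.5912
lambda*||prox|| = 19.1556
Total = 22.7468


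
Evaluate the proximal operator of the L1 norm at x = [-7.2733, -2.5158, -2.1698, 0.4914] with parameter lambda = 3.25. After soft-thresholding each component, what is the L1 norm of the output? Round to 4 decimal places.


Soft-thresholding with lambda = 3.25:
prox(-7.2733) = sign(-7.2733)*max(|-7.2733| - 3.25, 0) = -4.0233
prox(-2.5158) = sign(-2.5158)*max(|-2.5158| - 3.25, 0) = 0.0
prox(-2.1698) = sign(-2.1698)*max(|-2.1698| - 3.25, 0) = 0.0
prox(0.4914) = sign(0.4914)*max(|0.4914| - 3.25, 0) = 0.0
prox(x) = [-4.0233, 0.0, 0.0, 0.0]
||prox(x)||_1 = 4.0233 + 0.0 + 0.0 + 0.0 = 4.0233
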